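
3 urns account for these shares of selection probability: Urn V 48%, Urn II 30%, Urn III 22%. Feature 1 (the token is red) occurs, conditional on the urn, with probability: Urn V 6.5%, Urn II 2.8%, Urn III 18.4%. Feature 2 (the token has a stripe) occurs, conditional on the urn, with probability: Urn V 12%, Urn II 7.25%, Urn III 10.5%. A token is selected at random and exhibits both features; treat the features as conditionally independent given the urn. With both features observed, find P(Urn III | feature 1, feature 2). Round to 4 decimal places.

0.4940

Compute prior × likelihood for every hypothesis:
  Urn V: 0.48 × 0.065 × 0.12 = 0.003744
  Urn II: 0.3 × 0.028 × 0.0725 = 0.000609
  Urn III: 0.22 × 0.184 × 0.105 = 0.0042504
Normalizing constant = 0.0086034.
P(Urn III | evidence) = 0.0042504 / 0.0086034 ≈ 0.4940.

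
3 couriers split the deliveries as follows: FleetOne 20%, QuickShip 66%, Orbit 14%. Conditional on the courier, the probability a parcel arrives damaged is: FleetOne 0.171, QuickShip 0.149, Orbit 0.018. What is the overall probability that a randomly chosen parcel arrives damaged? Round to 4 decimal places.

0.1351

By Bayes' rule, posterior ∝ prior × likelihood:
  FleetOne: 0.2 × 0.171 = 0.0342
  QuickShip: 0.66 × 0.149 = 0.09834
  Orbit: 0.14 × 0.018 = 0.00252
P(damaged) = 0.0342 + 0.09834 + 0.00252 = 0.13506 → 0.1351.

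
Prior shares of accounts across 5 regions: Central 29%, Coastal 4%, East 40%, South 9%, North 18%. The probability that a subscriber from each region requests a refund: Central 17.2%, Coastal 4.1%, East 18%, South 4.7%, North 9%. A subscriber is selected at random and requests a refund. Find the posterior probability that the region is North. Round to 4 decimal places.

0.1125

Prior × likelihood for each hypothesis:
  Central: 0.29 × 0.172 = 0.04988
  Coastal: 0.04 × 0.041 = 0.00164
  East: 0.4 × 0.18 = 0.072
  South: 0.09 × 0.047 = 0.00423
  North: 0.18 × 0.09 = 0.0162
Normalizing constant = 0.14395.
P(North | evidence) = 0.0162 / 0.14395 ≈ 0.1125.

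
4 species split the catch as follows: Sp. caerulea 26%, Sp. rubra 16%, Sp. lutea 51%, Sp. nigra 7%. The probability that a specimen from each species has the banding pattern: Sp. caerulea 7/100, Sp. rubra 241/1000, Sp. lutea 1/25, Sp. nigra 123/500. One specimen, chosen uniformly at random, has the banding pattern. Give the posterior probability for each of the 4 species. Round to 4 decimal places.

Sp. caerulea 0.1928, Sp. rubra 0.4086, Sp. lutea 0.2161, Sp. nigra 0.1825

Compute prior × likelihood for every hypothesis:
  Sp. caerulea: 0.26 × 0.07 = 0.0182
  Sp. rubra: 0.16 × 0.241 = 0.03856
  Sp. lutea: 0.51 × 0.04 = 0.0204
  Sp. nigra: 0.07 × 0.246 = 0.01722
Normalizing constant = 0.09438.
P(Sp. caerulea | banded) = 0.0182/0.09438 ≈ 0.1928
P(Sp. rubra | banded) = 0.03856/0.09438 ≈ 0.4086
P(Sp. lutea | banded) = 0.0204/0.09438 ≈ 0.2161
P(Sp. nigra | banded) = 0.01722/0.09438 ≈ 0.1825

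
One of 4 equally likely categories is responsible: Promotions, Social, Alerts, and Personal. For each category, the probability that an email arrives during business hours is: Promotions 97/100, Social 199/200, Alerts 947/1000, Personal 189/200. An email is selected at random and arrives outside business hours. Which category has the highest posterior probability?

Personal

Taking complements, P(off-hours | each) = Promotions 0.03, Social 0.005, Alerts 0.053, Personal 0.055.
Since the prior is uniform, the posterior is proportional to the likelihood:
  Promotions: 0.03
  Social: 0.005
  Alerts: 0.053
  Personal: 0.055
Total = 0.143.
Largest term belongs to Personal, so Personal is most probable.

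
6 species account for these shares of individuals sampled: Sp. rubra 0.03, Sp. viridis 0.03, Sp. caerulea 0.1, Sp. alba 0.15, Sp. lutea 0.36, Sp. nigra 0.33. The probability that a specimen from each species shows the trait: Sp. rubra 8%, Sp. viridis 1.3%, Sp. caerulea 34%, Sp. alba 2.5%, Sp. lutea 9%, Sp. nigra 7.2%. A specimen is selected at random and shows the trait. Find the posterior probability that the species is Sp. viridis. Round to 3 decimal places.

Unnormalized posteriors (prior × likelihood):
  Sp. rubra: 0.03 × 0.08 = 0.0024
  Sp. viridis: 0.03 × 0.013 = 0.00039
  Sp. caerulea: 0.1 × 0.34 = 0.034
  Sp. alba: 0.15 × 0.025 = 0.00375
  Sp. lutea: 0.36 × 0.09 = 0.0324
  Sp. nigra: 0.33 × 0.072 = 0.02376
Total = 0.0967.
P(Sp. viridis | evidence) = 0.00039 / 0.0967 ≈ 0.004.

0.004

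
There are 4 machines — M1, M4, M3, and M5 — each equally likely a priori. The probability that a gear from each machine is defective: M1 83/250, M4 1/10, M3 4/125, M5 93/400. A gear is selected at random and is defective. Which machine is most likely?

M1

Since the prior is uniform, the posterior is proportional to the likelihood:
  M1: 0.332
  M4: 0.1
  M3: 0.032
  M5: 0.2325
Total = 0.6965.
Largest term belongs to M1, so M1 is most probable.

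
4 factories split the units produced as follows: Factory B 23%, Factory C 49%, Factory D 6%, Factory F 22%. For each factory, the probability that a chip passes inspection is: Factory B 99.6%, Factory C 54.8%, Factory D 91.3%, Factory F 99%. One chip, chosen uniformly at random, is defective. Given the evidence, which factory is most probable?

Factory C

Taking complements, P(defective | each) = Factory B 0.004, Factory C 0.452, Factory D 0.087, Factory F 0.01.
By Bayes' rule, posterior ∝ prior × likelihood:
  Factory B: 0.23 × 0.004 = 0.00092
  Factory C: 0.49 × 0.452 = 0.22148
  Factory D: 0.06 × 0.087 = 0.00522
  Factory F: 0.22 × 0.01 = 0.0022
Normalizing constant = 0.22982.
Largest term belongs to Factory C, so Factory C is most probable.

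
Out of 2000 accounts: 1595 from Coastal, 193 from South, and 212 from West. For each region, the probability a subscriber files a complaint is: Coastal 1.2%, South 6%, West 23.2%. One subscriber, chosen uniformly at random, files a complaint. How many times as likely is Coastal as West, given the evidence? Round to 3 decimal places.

By Bayes' rule, posterior ∝ prior × likelihood:
  Coastal: 0.7975 × 0.012 = 0.00957
  South: 0.0965 × 0.06 = 0.00579
  West: 0.106 × 0.232 = 0.024592
Sum = 0.039952.
The ratio is 0.00957 / 0.024592 (the normalizer cancels) = 0.389.

0.389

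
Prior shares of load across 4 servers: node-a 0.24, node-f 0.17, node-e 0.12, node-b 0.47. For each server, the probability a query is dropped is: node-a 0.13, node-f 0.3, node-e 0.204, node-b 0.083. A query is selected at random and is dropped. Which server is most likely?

Compute prior × likelihood for every hypothesis:
  node-a: 0.24 × 0.13 = 0.0312
  node-f: 0.17 × 0.3 = 0.051
  node-e: 0.12 × 0.204 = 0.02448
  node-b: 0.47 × 0.083 = 0.03901
Normalizing constant = 0.14569.
Largest term belongs to node-f, so node-f is most probable.

node-f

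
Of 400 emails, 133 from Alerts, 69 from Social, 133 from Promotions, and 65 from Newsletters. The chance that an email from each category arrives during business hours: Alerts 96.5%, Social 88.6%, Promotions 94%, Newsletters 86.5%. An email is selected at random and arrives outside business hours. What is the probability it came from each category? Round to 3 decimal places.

Taking complements, P(off-hours | each) = Alerts 0.035, Social 0.114, Promotions 0.06, Newsletters 0.135.
By Bayes' rule, posterior ∝ prior × likelihood:
  Alerts: 0.3325 × 0.035 = 0.0116375
  Social: 0.1725 × 0.114 = 0.019665
  Promotions: 0.3325 × 0.06 = 0.01995
  Newsletters: 0.1625 × 0.135 = 0.0219375
Normalizing constant = 0.07319.
P(Alerts | off-hours) = 0.0116375/0.07319 ≈ 0.159
P(Social | off-hours) = 0.019665/0.07319 ≈ 0.269
P(Promotions | off-hours) = 0.01995/0.07319 ≈ 0.273
P(Newsletters | off-hours) = 0.0219375/0.07319 ≈ 0.300
(Check: 0.159+0.269+0.273+0.300 = 1.001.)

Alerts 0.159, Social 0.269, Promotions 0.273, Newsletters 0.300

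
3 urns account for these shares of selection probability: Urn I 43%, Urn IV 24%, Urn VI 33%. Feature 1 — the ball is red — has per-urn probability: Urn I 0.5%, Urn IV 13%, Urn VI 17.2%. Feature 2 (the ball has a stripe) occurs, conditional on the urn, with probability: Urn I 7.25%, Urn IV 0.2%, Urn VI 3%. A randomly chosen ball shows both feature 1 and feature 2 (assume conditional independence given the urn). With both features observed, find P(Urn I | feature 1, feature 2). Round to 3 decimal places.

Compute prior × likelihood for every hypothesis:
  Urn I: 0.43 × 0.005 × 0.0725 = 0.000155875
  Urn IV: 0.24 × 0.13 × 0.002 = 0.0000624
  Urn VI: 0.33 × 0.172 × 0.03 = 0.0017028
Sum = 0.001921075.
P(Urn I | evidence) = 0.000155875 / 0.001921075 ≈ 0.081.

0.081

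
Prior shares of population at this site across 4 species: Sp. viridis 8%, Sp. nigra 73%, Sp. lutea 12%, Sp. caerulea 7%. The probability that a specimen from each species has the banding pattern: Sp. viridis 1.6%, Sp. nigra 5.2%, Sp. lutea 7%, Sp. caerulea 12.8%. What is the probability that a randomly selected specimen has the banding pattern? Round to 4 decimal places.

Unnormalized posteriors (prior × likelihood):
  Sp. viridis: 0.08 × 0.016 = 0.00128
  Sp. nigra: 0.73 × 0.052 = 0.03796
  Sp. lutea: 0.12 × 0.07 = 0.0084
  Sp. caerulea: 0.07 × 0.128 = 0.00896
P(banded) = 0.00128 + 0.03796 + 0.0084 + 0.00896 = 0.0566 → 0.0566.

0.0566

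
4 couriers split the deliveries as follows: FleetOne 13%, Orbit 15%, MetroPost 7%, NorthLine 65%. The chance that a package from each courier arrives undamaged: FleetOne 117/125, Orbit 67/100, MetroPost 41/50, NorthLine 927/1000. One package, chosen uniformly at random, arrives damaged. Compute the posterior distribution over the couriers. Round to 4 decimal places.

Taking complements, P(damaged | each) = FleetOne 0.064, Orbit 0.33, MetroPost 0.18, NorthLine 0.073.
Prior × likelihood for each hypothesis:
  FleetOne: 0.13 × 0.064 = 0.00832
  Orbit: 0.15 × 0.33 = 0.0495
  MetroPost: 0.07 × 0.18 = 0.0126
  NorthLine: 0.65 × 0.073 = 0.04745
Normalizing constant = 0.11787.
P(FleetOne | damaged) = 0.00832/0.11787 ≈ 0.0706
P(Orbit | damaged) = 0.0495/0.11787 ≈ 0.4200
P(MetroPost | damaged) = 0.0126/0.11787 ≈ 0.1069
P(NorthLine | damaged) = 0.04745/0.11787 ≈ 0.4026
(Check: 0.0706+0.4200+0.1069+0.4026 = 1.0001.)

FleetOne 0.0706, Orbit 0.4200, MetroPost 0.1069, NorthLine 0.4026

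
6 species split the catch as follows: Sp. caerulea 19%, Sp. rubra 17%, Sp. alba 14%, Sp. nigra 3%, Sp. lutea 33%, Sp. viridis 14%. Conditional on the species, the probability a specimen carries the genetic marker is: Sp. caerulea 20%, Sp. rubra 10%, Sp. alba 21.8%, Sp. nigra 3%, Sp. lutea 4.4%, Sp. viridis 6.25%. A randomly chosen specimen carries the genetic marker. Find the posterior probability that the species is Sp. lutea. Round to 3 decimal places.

By Bayes' rule, posterior ∝ prior × likelihood:
  Sp. caerulea: 0.19 × 0.2 = 0.038
  Sp. rubra: 0.17 × 0.1 = 0.017
  Sp. alba: 0.14 × 0.218 = 0.03052
  Sp. nigra: 0.03 × 0.03 = 0.0009
  Sp. lutea: 0.33 × 0.044 = 0.01452
  Sp. viridis: 0.14 × 0.0625 = 0.00875
Sum = 0.10969.
P(Sp. lutea | evidence) = 0.01452 / 0.10969 ≈ 0.132.

0.132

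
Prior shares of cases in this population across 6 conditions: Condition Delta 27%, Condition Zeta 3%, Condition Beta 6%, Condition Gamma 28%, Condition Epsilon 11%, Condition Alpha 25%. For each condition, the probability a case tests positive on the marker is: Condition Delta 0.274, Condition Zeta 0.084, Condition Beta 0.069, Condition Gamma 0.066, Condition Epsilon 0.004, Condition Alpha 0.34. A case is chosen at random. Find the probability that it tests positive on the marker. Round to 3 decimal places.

Compute prior × likelihood for every hypothesis:
  Condition Delta: 0.27 × 0.274 = 0.07398
  Condition Zeta: 0.03 × 0.084 = 0.00252
  Condition Beta: 0.06 × 0.069 = 0.00414
  Condition Gamma: 0.28 × 0.066 = 0.01848
  Condition Epsilon: 0.11 × 0.004 = 0.00044
  Condition Alpha: 0.25 × 0.34 = 0.085
P(marker-positive) = 0.07398 + 0.00252 + 0.00414 + 0.01848 + 0.00044 + 0.085 = 0.18456 → 0.185.

0.185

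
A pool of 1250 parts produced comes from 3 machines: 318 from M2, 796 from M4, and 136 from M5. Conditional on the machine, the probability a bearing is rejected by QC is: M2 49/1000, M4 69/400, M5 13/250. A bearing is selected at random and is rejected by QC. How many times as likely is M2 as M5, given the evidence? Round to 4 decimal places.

By Bayes' rule, posterior ∝ prior × likelihood:
  M2: 0.2544 × 0.049 = 0.0124656
  M4: 0.6368 × 0.1725 = 0.109848
  M5: 0.1088 × 0.052 = 0.0056576
Total = 0.1279712.
The ratio is 0.0124656 / 0.0056576 (the normalizer cancels) = 2.2033.

2.2033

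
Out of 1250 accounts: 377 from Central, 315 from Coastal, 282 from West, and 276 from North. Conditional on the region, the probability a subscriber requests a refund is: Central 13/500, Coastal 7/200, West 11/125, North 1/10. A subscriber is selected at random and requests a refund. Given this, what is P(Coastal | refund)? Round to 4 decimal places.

By Bayes' rule, posterior ∝ prior × likelihood:
  Central: 0.3016 × 0.026 = 0.0078416
  Coastal: 0.252 × 0.035 = 0.00882
  West: 0.2256 × 0.088 = 0.0198528
  North: 0.2208 × 0.1 = 0.02208
Total = 0.0585944.
P(Coastal | evidence) = 0.00882 / 0.0585944 ≈ 0.1505.

0.1505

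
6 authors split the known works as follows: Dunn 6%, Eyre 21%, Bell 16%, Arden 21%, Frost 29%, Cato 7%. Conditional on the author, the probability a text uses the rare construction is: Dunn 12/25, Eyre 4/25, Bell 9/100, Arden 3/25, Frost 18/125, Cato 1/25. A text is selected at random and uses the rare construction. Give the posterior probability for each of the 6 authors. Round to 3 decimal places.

Compute prior × likelihood for every hypothesis:
  Dunn: 0.06 × 0.48 = 0.0288
  Eyre: 0.21 × 0.16 = 0.0336
  Bell: 0.16 × 0.09 = 0.0144
  Arden: 0.21 × 0.12 = 0.0252
  Frost: 0.29 × 0.144 = 0.04176
  Cato: 0.07 × 0.04 = 0.0028
Sum = 0.14656.
P(Dunn | rare-form) = 0.0288/0.14656 ≈ 0.197
P(Eyre | rare-form) = 0.0336/0.14656 ≈ 0.229
P(Bell | rare-form) = 0.0144/0.14656 ≈ 0.098
P(Arden | rare-form) = 0.0252/0.14656 ≈ 0.172
P(Frost | rare-form) = 0.04176/0.14656 ≈ 0.285
P(Cato | rare-form) = 0.0028/0.14656 ≈ 0.019

Dunn 0.197, Eyre 0.229, Bell 0.098, Arden 0.172, Frost 0.285, Cato 0.019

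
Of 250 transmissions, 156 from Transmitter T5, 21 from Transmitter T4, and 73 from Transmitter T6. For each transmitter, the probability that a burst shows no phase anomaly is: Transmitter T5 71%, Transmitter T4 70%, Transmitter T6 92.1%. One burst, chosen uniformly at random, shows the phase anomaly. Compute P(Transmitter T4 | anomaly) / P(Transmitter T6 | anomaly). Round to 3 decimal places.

Taking complements, P(anomaly | each) = Transmitter T5 0.29, Transmitter T4 0.3, Transmitter T6 0.079.
Compute prior × likelihood for every hypothesis:
  Transmitter T5: 0.624 × 0.29 = 0.18096
  Transmitter T4: 0.084 × 0.3 = 0.0252
  Transmitter T6: 0.292 × 0.079 = 0.023068
Normalizing constant = 0.229228.
The ratio is 0.0252 / 0.023068 (the normalizer cancels) = 1.092.

1.092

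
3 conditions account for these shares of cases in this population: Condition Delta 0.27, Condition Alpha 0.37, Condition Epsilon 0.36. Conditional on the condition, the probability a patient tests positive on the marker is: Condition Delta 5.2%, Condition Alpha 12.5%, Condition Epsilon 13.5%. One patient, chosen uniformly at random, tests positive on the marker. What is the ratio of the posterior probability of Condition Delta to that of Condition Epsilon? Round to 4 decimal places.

By Bayes' rule, posterior ∝ prior × likelihood:
  Condition Delta: 0.27 × 0.052 = 0.01404
  Condition Alpha: 0.37 × 0.125 = 0.04625
  Condition Epsilon: 0.36 × 0.135 = 0.0486
Total = 0.10889.
The ratio is 0.01404 / 0.0486 (the normalizer cancels) = 0.2889.

0.2889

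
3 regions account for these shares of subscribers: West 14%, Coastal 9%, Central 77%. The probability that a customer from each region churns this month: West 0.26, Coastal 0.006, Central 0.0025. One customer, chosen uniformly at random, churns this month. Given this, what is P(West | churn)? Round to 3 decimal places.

Compute prior × likelihood for every hypothesis:
  West: 0.14 × 0.26 = 0.0364
  Coastal: 0.09 × 0.006 = 0.00054
  Central: 0.77 × 0.0025 = 0.001925
Normalizing constant = 0.038865.
P(West | evidence) = 0.0364 / 0.038865 ≈ 0.937.

0.937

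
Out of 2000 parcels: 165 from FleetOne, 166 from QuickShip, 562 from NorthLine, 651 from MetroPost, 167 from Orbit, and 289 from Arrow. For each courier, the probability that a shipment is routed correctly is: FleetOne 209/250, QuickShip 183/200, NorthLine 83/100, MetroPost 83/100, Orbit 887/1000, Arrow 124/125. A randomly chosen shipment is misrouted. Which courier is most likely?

MetroPost

Taking complements, P(misrouted | each) = FleetOne 0.164, QuickShip 0.085, NorthLine 0.17, MetroPost 0.17, Orbit 0.113, Arrow 0.008.
Unnormalized posteriors (prior × likelihood):
  FleetOne: 0.0825 × 0.164 = 0.01353
  QuickShip: 0.083 × 0.085 = 0.007055
  NorthLine: 0.281 × 0.17 = 0.04777
  MetroPost: 0.3255 × 0.17 = 0.055335
  Orbit: 0.0835 × 0.113 = 0.0094355
  Arrow: 0.1445 × 0.008 = 0.001156
Total = 0.1342815.
Largest term belongs to MetroPost, so MetroPost is most probable.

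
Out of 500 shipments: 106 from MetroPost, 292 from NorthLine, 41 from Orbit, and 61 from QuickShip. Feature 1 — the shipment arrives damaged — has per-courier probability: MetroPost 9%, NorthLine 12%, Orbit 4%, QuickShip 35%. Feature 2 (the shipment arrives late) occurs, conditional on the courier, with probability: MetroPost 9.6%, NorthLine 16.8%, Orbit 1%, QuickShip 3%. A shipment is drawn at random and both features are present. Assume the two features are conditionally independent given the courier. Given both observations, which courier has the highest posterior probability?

Compute prior × likelihood for every hypothesis:
  MetroPost: 0.212 × 0.09 × 0.096 = 0.00183168
  NorthLine: 0.584 × 0.12 × 0.168 = 0.01177344
  Orbit: 0.082 × 0.04 × 0.01 = 0.0000328
  QuickShip: 0.122 × 0.35 × 0.03 = 0.001281
Normalizing constant = 0.01491892.
Largest term belongs to NorthLine, so NorthLine is most probable.

NorthLine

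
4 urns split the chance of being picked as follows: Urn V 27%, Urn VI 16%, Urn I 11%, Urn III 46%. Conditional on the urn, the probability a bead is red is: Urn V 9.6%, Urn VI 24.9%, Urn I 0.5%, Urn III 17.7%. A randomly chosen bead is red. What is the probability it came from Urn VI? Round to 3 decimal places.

0.270

Prior × likelihood for each hypothesis:
  Urn V: 0.27 × 0.096 = 0.02592
  Urn VI: 0.16 × 0.249 = 0.03984
  Urn I: 0.11 × 0.005 = 0.00055
  Urn III: 0.46 × 0.177 = 0.08142
Total = 0.14773.
P(Urn VI | evidence) = 0.03984 / 0.14773 ≈ 0.270.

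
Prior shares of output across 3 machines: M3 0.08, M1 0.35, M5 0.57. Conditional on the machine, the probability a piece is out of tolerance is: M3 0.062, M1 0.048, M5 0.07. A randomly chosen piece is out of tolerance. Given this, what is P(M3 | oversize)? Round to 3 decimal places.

By Bayes' rule, posterior ∝ prior × likelihood:
  M3: 0.08 × 0.062 = 0.00496
  M1: 0.35 × 0.048 = 0.0168
  M5: 0.57 × 0.07 = 0.0399
Normalizing constant = 0.06166.
P(M3 | evidence) = 0.00496 / 0.06166 ≈ 0.080.

0.080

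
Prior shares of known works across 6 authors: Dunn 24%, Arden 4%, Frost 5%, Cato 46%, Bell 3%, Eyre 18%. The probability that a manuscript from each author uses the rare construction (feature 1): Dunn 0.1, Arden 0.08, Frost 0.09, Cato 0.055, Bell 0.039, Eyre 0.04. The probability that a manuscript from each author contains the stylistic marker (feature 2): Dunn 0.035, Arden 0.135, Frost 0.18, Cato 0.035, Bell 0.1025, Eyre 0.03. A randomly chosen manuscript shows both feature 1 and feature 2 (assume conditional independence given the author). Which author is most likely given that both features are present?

Cato

Prior × likelihood for each hypothesis:
  Dunn: 0.24 × 0.1 × 0.035 = 0.00084
  Arden: 0.04 × 0.08 × 0.135 = 0.000432
  Frost: 0.05 × 0.09 × 0.18 = 0.00081
  Cato: 0.46 × 0.055 × 0.035 = 0.0008855
  Bell: 0.03 × 0.039 × 0.1025 = 0.000119925
  Eyre: 0.18 × 0.04 × 0.03 = 0.000216
Normalizing constant = 0.003303425.
Largest term belongs to Cato, so Cato is most probable.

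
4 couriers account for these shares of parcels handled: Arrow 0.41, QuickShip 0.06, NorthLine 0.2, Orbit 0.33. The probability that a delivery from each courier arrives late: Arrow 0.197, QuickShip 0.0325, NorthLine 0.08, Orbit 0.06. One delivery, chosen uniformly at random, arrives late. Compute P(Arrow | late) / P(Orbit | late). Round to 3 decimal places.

4.079

Prior × likelihood for each hypothesis:
  Arrow: 0.41 × 0.197 = 0.08077
  QuickShip: 0.06 × 0.0325 = 0.00195
  NorthLine: 0.2 × 0.08 = 0.016
  Orbit: 0.33 × 0.06 = 0.0198
Total = 0.11852.
The ratio is 0.08077 / 0.0198 (the normalizer cancels) = 4.079.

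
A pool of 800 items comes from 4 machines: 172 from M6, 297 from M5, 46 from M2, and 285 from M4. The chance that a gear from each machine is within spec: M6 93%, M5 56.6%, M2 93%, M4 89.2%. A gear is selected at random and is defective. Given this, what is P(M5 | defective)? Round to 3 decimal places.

Taking complements, P(defective | each) = M6 0.07, M5 0.434, M2 0.07, M4 0.108.
By Bayes' rule, posterior ∝ prior × likelihood:
  M6: 0.215 × 0.07 = 0.01505
  M5: 0.37125 × 0.434 = 0.1611225
  M2: 0.0575 × 0.07 = 0.004025
  M4: 0.35625 × 0.108 = 0.038475
Sum = 0.2186725.
P(M5 | evidence) = 0.1611225 / 0.2186725 ≈ 0.737.

0.737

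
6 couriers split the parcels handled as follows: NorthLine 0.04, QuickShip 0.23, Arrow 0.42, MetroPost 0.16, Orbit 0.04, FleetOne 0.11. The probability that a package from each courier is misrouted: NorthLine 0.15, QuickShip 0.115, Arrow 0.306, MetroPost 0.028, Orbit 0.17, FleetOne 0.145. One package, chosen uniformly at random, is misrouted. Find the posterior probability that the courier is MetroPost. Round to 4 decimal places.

0.0238

Compute prior × likelihood for every hypothesis:
  NorthLine: 0.04 × 0.15 = 0.006
  QuickShip: 0.23 × 0.115 = 0.02645
  Arrow: 0.42 × 0.306 = 0.12852
  MetroPost: 0.16 × 0.028 = 0.00448
  Orbit: 0.04 × 0.17 = 0.0068
  FleetOne: 0.11 × 0.145 = 0.01595
Sum = 0.1882.
P(MetroPost | evidence) = 0.00448 / 0.1882 ≈ 0.0238.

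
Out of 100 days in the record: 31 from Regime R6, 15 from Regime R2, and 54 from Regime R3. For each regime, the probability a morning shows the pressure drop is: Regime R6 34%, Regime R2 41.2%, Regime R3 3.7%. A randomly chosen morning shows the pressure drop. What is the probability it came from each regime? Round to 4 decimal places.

Prior × likelihood for each hypothesis:
  Regime R6: 0.31 × 0.34 = 0.1054
  Regime R2: 0.15 × 0.412 = 0.0618
  Regime R3: 0.54 × 0.037 = 0.01998
Total = 0.18718.
P(Regime R6 | drop) = 0.1054/0.18718 ≈ 0.5631
P(Regime R2 | drop) = 0.0618/0.18718 ≈ 0.3302
P(Regime R3 | drop) = 0.01998/0.18718 ≈ 0.1067
(Check: 0.5631+0.3302+0.1067 = 1.0000.)

Regime R6 0.5631, Regime R2 0.3302, Regime R3 0.1067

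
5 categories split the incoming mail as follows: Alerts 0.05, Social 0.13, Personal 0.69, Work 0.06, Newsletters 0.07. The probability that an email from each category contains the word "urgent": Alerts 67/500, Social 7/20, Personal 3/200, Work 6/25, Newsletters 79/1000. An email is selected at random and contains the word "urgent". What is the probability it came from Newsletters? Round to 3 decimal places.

Prior × likelihood for each hypothesis:
  Alerts: 0.05 × 0.134 = 0.0067
  Social: 0.13 × 0.35 = 0.0455
  Personal: 0.69 × 0.015 = 0.01035
  Work: 0.06 × 0.24 = 0.0144
  Newsletters: 0.07 × 0.079 = 0.00553
Total = 0.08248.
P(Newsletters | evidence) = 0.00553 / 0.08248 ≈ 0.067.

0.067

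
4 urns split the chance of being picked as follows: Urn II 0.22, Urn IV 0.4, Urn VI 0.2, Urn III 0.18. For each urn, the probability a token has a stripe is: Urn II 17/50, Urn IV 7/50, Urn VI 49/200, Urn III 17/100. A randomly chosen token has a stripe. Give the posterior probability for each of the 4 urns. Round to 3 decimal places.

Urn II 0.356, Urn IV 0.266, Urn VI 0.233, Urn III 0.145

Prior × likelihood for each hypothesis:
  Urn II: 0.22 × 0.34 = 0.0748
  Urn IV: 0.4 × 0.14 = 0.056
  Urn VI: 0.2 × 0.245 = 0.049
  Urn III: 0.18 × 0.17 = 0.0306
Total = 0.2104.
P(Urn II | striped) = 0.0748/0.2104 ≈ 0.356
P(Urn IV | striped) = 0.056/0.2104 ≈ 0.266
P(Urn VI | striped) = 0.049/0.2104 ≈ 0.233
P(Urn III | striped) = 0.0306/0.2104 ≈ 0.145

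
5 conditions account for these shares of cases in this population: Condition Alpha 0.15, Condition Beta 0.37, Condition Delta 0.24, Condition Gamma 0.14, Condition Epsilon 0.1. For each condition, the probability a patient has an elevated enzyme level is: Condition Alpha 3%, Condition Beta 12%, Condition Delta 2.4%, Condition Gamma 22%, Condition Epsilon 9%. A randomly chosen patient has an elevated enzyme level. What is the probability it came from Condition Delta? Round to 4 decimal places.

Unnormalized posteriors (prior × likelihood):
  Condition Alpha: 0.15 × 0.03 = 0.0045
  Condition Beta: 0.37 × 0.12 = 0.0444
  Condition Delta: 0.24 × 0.024 = 0.00576
  Condition Gamma: 0.14 × 0.22 = 0.0308
  Condition Epsilon: 0.1 × 0.09 = 0.009
Total = 0.09446.
P(Condition Delta | evidence) = 0.00576 / 0.09446 ≈ 0.0610.

0.0610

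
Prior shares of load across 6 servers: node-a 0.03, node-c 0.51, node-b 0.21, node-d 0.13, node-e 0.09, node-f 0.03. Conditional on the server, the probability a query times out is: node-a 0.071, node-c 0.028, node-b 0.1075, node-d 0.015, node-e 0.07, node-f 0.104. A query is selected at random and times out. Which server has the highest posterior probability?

node-b

Unnormalized posteriors (prior × likelihood):
  node-a: 0.03 × 0.071 = 0.00213
  node-c: 0.51 × 0.028 = 0.01428
  node-b: 0.21 × 0.1075 = 0.022575
  node-d: 0.13 × 0.015 = 0.00195
  node-e: 0.09 × 0.07 = 0.0063
  node-f: 0.03 × 0.104 = 0.00312
Sum = 0.050355.
Largest term belongs to node-b, so node-b is most probable.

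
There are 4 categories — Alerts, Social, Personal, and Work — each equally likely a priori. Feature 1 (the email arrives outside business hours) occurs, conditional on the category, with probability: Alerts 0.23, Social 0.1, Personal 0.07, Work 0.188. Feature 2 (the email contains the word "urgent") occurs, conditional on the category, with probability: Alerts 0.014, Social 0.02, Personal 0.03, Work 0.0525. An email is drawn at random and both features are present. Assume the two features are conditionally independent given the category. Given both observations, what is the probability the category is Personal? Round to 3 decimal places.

0.122

Since the prior is uniform, the posterior is proportional to the likelihood:
  Alerts: 0.23 × 0.014 = 0.00322
  Social: 0.1 × 0.02 = 0.002
  Personal: 0.07 × 0.03 = 0.0021
  Work: 0.188 × 0.0525 = 0.00987
Sum = 0.01719.
P(Personal | evidence) = 0.0021 / 0.01719 ≈ 0.122.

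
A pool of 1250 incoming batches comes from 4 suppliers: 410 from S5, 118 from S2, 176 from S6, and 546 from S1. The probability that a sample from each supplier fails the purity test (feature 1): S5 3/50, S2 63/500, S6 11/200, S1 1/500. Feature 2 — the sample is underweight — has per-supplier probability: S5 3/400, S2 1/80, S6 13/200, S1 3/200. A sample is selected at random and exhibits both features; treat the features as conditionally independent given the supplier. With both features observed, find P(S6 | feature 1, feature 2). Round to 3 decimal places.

By Bayes' rule, posterior ∝ prior × likelihood:
  S5: 0.328 × 0.06 × 0.0075 = 0.0001476
  S2: 0.0944 × 0.126 × 0.0125 = 0.00014868
  S6: 0.1408 × 0.055 × 0.065 = 0.00050336
  S1: 0.4368 × 0.002 × 0.015 = 0.000013104
Normalizing constant = 0.000812744.
P(S6 | evidence) = 0.00050336 / 0.000812744 ≈ 0.619.

0.619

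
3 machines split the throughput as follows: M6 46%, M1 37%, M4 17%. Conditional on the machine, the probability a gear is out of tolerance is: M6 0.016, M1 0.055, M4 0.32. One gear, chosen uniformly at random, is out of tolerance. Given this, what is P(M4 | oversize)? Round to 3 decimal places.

0.663

Prior × likelihood for each hypothesis:
  M6: 0.46 × 0.016 = 0.00736
  M1: 0.37 × 0.055 = 0.02035
  M4: 0.17 × 0.32 = 0.0544
Normalizing constant = 0.08211.
P(M4 | evidence) = 0.0544 / 0.08211 ≈ 0.663.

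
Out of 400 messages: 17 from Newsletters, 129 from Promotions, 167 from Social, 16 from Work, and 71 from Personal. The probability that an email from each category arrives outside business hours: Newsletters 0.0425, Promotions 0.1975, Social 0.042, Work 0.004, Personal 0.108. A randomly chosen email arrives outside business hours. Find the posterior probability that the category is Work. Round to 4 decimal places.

0.0016

By Bayes' rule, posterior ∝ prior × likelihood:
  Newsletters: 0.0425 × 0.0425 = 0.00180625
  Promotions: 0.3225 × 0.1975 = 0.06369375
  Social: 0.4175 × 0.042 = 0.017535
  Work: 0.04 × 0.004 = 0.00016
  Personal: 0.1775 × 0.108 = 0.01917
Total = 0.102365.
P(Work | evidence) = 0.00016 / 0.102365 ≈ 0.0016.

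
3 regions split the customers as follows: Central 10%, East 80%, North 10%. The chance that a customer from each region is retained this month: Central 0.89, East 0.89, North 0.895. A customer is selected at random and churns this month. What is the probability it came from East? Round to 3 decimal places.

Taking complements, P(churn | each) = Central 0.11, East 0.11, North 0.105.
By Bayes' rule, posterior ∝ prior × likelihood:
  Central: 0.1 × 0.11 = 0.011
  East: 0.8 × 0.11 = 0.088
  North: 0.1 × 0.105 = 0.0105
Total = 0.1095.
P(East | evidence) = 0.088 / 0.1095 ≈ 0.804.

0.804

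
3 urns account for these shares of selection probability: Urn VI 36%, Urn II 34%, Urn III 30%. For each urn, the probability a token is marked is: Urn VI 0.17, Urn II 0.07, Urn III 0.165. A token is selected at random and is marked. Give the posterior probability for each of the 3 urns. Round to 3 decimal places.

Compute prior × likelihood for every hypothesis:
  Urn VI: 0.36 × 0.17 = 0.0612
  Urn II: 0.34 × 0.07 = 0.0238
  Urn III: 0.3 × 0.165 = 0.0495
Total = 0.1345.
P(Urn VI | marked) = 0.0612/0.1345 ≈ 0.455
P(Urn II | marked) = 0.0238/0.1345 ≈ 0.177
P(Urn III | marked) = 0.0495/0.1345 ≈ 0.368

Urn VI 0.455, Urn II 0.177, Urn III 0.368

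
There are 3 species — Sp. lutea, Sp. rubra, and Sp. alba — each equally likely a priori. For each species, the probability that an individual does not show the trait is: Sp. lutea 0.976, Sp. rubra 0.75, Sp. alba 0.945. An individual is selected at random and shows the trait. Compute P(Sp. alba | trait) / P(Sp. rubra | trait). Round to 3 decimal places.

Taking complements, P(trait | each) = Sp. lutea 0.024, Sp. rubra 0.25, Sp. alba 0.055.
Since the prior is uniform, the posterior is proportional to the likelihood:
  Sp. lutea: 0.024
  Sp. rubra: 0.25
  Sp. alba: 0.055
Normalizing constant = 0.329.
The ratio is 0.055 / 0.25 (the normalizer cancels) = 0.220.

0.220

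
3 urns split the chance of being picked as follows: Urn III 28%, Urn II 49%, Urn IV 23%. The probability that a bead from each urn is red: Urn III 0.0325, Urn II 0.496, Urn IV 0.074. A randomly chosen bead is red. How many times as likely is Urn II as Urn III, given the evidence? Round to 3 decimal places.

By Bayes' rule, posterior ∝ prior × likelihood:
  Urn III: 0.28 × 0.0325 = 0.0091
  Urn II: 0.49 × 0.496 = 0.24304
  Urn IV: 0.23 × 0.074 = 0.01702
Sum = 0.26916.
The ratio is 0.24304 / 0.0091 (the normalizer cancels) = 26.708.

26.708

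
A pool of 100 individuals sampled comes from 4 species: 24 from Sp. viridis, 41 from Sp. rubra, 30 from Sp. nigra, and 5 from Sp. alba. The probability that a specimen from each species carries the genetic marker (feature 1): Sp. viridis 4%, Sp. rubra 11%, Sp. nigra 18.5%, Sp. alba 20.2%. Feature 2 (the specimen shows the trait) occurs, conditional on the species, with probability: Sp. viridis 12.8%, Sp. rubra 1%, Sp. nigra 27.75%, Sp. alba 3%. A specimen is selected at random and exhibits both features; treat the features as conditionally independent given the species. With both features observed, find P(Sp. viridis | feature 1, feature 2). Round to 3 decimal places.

By Bayes' rule, posterior ∝ prior × likelihood:
  Sp. viridis: 0.24 × 0.04 × 0.128 = 0.0012288
  Sp. rubra: 0.41 × 0.11 × 0.01 = 0.000451
  Sp. nigra: 0.3 × 0.185 × 0.2775 = 0.01540125
  Sp. alba: 0.05 × 0.202 × 0.03 = 0.000303
Normalizing constant = 0.01738405.
P(Sp. viridis | evidence) = 0.0012288 / 0.01738405 ≈ 0.071.

0.071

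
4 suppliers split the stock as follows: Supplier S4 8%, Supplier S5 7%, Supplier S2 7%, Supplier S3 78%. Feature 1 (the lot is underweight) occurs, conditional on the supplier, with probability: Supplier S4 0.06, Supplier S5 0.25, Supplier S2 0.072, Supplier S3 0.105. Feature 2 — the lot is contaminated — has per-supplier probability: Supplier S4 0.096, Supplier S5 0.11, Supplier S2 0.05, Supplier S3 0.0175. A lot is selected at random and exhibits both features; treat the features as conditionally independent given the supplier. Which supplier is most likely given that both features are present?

Compute prior × likelihood for every hypothesis:
  Supplier S4: 0.08 × 0.06 × 0.096 = 0.0004608
  Supplier S5: 0.07 × 0.25 × 0.11 = 0.001925
  Supplier S2: 0.07 × 0.072 × 0.05 = 0.000252
  Supplier S3: 0.78 × 0.105 × 0.0175 = 0.00143325
Normalizing constant = 0.00407105.
Largest term belongs to Supplier S5, so Supplier S5 is most probable.

Supplier S5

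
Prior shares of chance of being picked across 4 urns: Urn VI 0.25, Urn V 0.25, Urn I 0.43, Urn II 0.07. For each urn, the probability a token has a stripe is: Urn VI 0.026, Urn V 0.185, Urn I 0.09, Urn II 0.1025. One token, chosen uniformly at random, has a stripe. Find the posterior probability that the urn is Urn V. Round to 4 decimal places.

By Bayes' rule, posterior ∝ prior × likelihood:
  Urn VI: 0.25 × 0.026 = 0.0065
  Urn V: 0.25 × 0.185 = 0.04625
  Urn I: 0.43 × 0.09 = 0.0387
  Urn II: 0.07 × 0.1025 = 0.007175
Total = 0.098625.
P(Urn V | evidence) = 0.04625 / 0.098625 ≈ 0.4689.

0.4689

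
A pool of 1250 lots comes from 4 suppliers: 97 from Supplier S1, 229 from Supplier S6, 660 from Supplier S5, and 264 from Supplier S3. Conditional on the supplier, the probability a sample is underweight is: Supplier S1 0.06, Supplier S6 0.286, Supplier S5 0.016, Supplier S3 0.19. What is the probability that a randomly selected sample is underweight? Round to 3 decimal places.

0.106

Prior × likelihood for each hypothesis:
  Supplier S1: 0.0776 × 0.06 = 0.004656
  Supplier S6: 0.1832 × 0.286 = 0.0523952
  Supplier S5: 0.528 × 0.016 = 0.008448
  Supplier S3: 0.2112 × 0.19 = 0.040128
P(underweight) = 0.004656 + 0.0523952 + 0.008448 + 0.040128 = 0.1056272 → 0.106.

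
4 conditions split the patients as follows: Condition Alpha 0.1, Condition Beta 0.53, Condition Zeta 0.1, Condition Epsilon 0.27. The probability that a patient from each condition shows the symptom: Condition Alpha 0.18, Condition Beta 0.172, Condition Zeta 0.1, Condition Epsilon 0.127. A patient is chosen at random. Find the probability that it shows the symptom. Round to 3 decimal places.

0.153

Prior × likelihood for each hypothesis:
  Condition Alpha: 0.1 × 0.18 = 0.018
  Condition Beta: 0.53 × 0.172 = 0.09116
  Condition Zeta: 0.1 × 0.1 = 0.01
  Condition Epsilon: 0.27 × 0.127 = 0.03429
P(symptomatic) = 0.018 + 0.09116 + 0.01 + 0.03429 = 0.15345 → 0.153.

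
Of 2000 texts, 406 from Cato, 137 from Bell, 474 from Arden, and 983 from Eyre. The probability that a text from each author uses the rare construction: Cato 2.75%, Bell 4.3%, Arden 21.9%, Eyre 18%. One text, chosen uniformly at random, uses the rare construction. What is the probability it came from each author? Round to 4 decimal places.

Compute prior × likelihood for every hypothesis:
  Cato: 0.203 × 0.0275 = 0.0055825
  Bell: 0.0685 × 0.043 = 0.0029455
  Arden: 0.237 × 0.219 = 0.051903
  Eyre: 0.4915 × 0.18 = 0.08847
Total = 0.148901.
P(Cato | rare-form) = 0.0055825/0.148901 ≈ 0.0375
P(Bell | rare-form) = 0.0029455/0.148901 ≈ 0.0198
P(Arden | rare-form) = 0.051903/0.148901 ≈ 0.3486
P(Eyre | rare-form) = 0.08847/0.148901 ≈ 0.5942

Cato 0.0375, Bell 0.0198, Arden 0.3486, Eyre 0.5942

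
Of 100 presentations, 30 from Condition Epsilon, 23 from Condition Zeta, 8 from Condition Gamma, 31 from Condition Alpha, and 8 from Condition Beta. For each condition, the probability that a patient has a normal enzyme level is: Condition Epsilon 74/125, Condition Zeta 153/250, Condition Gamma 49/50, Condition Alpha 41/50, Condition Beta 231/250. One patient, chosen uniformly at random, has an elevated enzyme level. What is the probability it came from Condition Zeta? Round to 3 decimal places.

Taking complements, P(elevated | each) = Condition Epsilon 0.408, Condition Zeta 0.388, Condition Gamma 0.02, Condition Alpha 0.18, Condition Beta 0.076.
Unnormalized posteriors (prior × likelihood):
  Condition Epsilon: 0.3 × 0.408 = 0.1224
  Condition Zeta: 0.23 × 0.388 = 0.08924
  Condition Gamma: 0.08 × 0.02 = 0.0016
  Condition Alpha: 0.31 × 0.18 = 0.0558
  Condition Beta: 0.08 × 0.076 = 0.00608
Total = 0.27512.
P(Condition Zeta | evidence) = 0.08924 / 0.27512 ≈ 0.324.

0.324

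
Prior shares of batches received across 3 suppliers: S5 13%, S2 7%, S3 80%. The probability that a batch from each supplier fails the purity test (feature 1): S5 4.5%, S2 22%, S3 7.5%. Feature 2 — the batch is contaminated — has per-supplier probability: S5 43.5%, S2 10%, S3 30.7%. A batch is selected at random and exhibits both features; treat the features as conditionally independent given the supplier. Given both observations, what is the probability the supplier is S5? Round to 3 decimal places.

Compute prior × likelihood for every hypothesis:
  S5: 0.13 × 0.045 × 0.435 = 0.00254475
  S2: 0.07 × 0.22 × 0.1 = 0.00154
  S3: 0.8 × 0.075 × 0.307 = 0.01842
Total = 0.02250475.
P(S5 | evidence) = 0.00254475 / 0.02250475 ≈ 0.113.

0.113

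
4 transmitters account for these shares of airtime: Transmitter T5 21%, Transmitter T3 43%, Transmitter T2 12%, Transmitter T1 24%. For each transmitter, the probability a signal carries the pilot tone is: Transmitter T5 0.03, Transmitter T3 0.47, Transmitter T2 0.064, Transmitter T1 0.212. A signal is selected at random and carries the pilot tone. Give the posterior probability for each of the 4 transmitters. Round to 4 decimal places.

By Bayes' rule, posterior ∝ prior × likelihood:
  Transmitter T5: 0.21 × 0.03 = 0.0063
  Transmitter T3: 0.43 × 0.47 = 0.2021
  Transmitter T2: 0.12 × 0.064 = 0.00768
  Transmitter T1: 0.24 × 0.212 = 0.05088
Total = 0.26696.
P(Transmitter T5 | pilot) = 0.0063/0.26696 ≈ 0.0236
P(Transmitter T3 | pilot) = 0.2021/0.26696 ≈ 0.7570
P(Transmitter T2 | pilot) = 0.00768/0.26696 ≈ 0.0288
P(Transmitter T1 | pilot) = 0.05088/0.26696 ≈ 0.1906

Transmitter T5 0.0236, Transmitter T3 0.7570, Transmitter T2 0.0288, Transmitter T1 0.1906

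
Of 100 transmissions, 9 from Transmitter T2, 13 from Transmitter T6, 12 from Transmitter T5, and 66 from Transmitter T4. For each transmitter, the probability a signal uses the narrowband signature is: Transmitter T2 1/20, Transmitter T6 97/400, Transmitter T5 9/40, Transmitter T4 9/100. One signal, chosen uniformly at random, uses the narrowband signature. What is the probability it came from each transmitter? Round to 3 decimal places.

Prior × likelihood for each hypothesis:
  Transmitter T2: 0.09 × 0.05 = 0.0045
  Transmitter T6: 0.13 × 0.2425 = 0.031525
  Transmitter T5: 0.12 × 0.225 = 0.027
  Transmitter T4: 0.66 × 0.09 = 0.0594
Normalizing constant = 0.122425.
P(Transmitter T2 | narrowband) = 0.0045/0.122425 ≈ 0.037
P(Transmitter T6 | narrowband) = 0.031525/0.122425 ≈ 0.258
P(Transmitter T5 | narrowband) = 0.027/0.122425 ≈ 0.221
P(Transmitter T4 | narrowband) = 0.0594/0.122425 ≈ 0.485
(Check: 0.037+0.258+0.221+0.485 = 1.001.)

Transmitter T2 0.037, Transmitter T6 0.258, Transmitter T5 0.221, Transmitter T4 0.485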